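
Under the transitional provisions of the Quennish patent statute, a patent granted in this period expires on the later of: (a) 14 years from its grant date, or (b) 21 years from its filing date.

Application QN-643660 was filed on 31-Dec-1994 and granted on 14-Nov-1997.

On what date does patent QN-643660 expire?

(a) grant + 14 years → 14 November 2011.
(b) filing + 21 years → 31 December 2015.
Later of the two: 31 December 2015.

December 31, 2015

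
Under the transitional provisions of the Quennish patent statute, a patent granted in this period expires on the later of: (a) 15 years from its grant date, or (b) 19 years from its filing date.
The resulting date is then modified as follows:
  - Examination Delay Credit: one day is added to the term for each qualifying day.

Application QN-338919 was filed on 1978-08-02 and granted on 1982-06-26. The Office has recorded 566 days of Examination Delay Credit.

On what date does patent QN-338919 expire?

1999-02-19

(a) grant + 15 years → 26 June 1997.
(b) filing + 19 years → 2 August 1997.
Later of the two: 2 August 1997.
Examination Delay Credit: +566 days → 19 February 1999.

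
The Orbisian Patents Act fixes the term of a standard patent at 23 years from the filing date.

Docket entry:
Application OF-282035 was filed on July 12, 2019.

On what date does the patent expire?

Filing date + 23 years → 12 July 2042.

2042-07-12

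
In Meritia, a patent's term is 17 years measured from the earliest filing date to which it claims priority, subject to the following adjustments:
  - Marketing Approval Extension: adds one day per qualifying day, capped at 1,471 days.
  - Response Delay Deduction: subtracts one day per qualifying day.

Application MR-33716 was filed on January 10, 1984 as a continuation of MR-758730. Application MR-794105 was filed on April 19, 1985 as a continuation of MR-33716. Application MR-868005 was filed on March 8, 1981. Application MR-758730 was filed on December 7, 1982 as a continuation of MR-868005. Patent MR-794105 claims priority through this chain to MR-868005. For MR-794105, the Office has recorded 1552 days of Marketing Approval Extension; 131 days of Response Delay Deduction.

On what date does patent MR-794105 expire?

November 7, 2001

Earliest priority filing: 8 March 1981.
Base term: 8 March 1981 + 17 years → 8 March 1998.
Marketing Approval Extension: 1552 days claimed exceeds the 1471-day cap, so +1471 days → 18 March 2002.
Response Delay Deduction: −131 days → 7 November 2001.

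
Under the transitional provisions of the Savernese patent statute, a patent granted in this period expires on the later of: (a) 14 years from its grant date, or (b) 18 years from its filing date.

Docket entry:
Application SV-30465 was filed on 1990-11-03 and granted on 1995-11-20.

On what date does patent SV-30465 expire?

(a) grant + 14 years → 20 November 2009.
(b) filing + 18 years → 3 November 2008.
Later of the two: 20 November 2009.

2009-11-20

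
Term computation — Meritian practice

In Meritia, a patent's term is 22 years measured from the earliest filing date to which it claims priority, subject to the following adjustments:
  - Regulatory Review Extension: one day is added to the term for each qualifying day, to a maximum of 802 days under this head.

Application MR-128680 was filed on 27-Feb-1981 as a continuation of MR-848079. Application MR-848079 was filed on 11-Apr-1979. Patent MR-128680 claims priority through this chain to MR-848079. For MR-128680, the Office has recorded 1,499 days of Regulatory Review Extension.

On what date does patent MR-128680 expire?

2003-06-22

Earliest priority filing: 11 April 1979.
Base term: 11 April 1979 + 22 years → 11 April 2001.
Regulatory Review Extension: 1499 days claimed exceeds the 802-day cap, so +802 days → 22 June 2003.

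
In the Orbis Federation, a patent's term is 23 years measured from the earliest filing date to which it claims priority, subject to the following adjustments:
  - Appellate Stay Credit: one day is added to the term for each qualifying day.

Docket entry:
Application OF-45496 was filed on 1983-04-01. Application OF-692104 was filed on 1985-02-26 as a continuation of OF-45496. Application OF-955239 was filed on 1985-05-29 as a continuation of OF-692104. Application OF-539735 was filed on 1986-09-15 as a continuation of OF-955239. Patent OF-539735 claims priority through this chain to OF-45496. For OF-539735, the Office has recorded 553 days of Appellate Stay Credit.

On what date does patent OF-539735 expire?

Earliest priority filing: 1 April 1983.
Base term: 1 April 1983 + 23 years → 1 April 2006.
Appellate Stay Credit: +553 days → 6 October 2007.

2007-10-06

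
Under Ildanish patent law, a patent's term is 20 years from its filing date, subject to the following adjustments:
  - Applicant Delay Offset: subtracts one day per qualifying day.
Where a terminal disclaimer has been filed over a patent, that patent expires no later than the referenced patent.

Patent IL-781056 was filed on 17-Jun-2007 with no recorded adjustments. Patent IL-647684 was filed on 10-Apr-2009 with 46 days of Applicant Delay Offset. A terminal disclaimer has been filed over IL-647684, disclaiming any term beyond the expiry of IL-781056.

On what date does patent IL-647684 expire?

Natural term of IL-647684:
  Base: filing + 20 years → 10 April 2029.
  Applicant Delay Offset: −46 days → 23 February 2029.
Expiry of referenced patent IL-781056:
  Base: filing + 20 years → 17 June 2027.
Terminal disclaimer: IL-647684 expires on the earlier of 23 February 2029 and 17 June 2027.

2027-06-17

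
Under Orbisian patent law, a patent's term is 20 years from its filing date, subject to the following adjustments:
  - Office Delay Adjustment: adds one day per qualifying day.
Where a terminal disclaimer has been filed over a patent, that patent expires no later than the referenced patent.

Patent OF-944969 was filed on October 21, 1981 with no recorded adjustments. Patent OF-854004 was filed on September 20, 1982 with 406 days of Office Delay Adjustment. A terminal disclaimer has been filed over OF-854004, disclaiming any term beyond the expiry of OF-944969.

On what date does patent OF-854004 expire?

October 21, 2001

Natural term of OF-854004:
  Base: filing + 20 years → 20 September 2002.
  Office Delay Adjustment: +406 days → 31 October 2003.
Expiry of referenced patent OF-944969:
  Base: filing + 20 years → 21 October 2001.
Terminal disclaimer: OF-854004 expires on the earlier of 31 October 2003 and 21 October 2001.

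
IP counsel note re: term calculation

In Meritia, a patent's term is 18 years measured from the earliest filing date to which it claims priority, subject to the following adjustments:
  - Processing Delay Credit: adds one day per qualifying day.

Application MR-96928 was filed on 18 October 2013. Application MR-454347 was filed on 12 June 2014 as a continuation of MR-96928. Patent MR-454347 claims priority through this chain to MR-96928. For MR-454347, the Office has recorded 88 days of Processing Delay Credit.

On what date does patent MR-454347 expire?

2032-01-14

Earliest priority filing: 18 October 2013.
Base term: 18 October 2013 + 18 years → 18 October 2031.
Processing Delay Credit: +88 days → 14 January 2032.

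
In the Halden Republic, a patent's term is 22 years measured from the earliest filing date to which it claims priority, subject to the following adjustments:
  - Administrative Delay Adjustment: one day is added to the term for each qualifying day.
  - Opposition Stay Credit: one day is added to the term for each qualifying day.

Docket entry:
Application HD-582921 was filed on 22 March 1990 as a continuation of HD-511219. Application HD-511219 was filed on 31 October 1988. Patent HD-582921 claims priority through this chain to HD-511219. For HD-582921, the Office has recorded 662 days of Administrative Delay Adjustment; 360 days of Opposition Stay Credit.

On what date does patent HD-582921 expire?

Earliest priority filing: 31 October 1988.
Base term: 31 October 1988 + 22 years → 31 October 2010.
Administrative Delay Adjustment: +662 days → 23 August 2012.
Opposition Stay Credit: +360 days → 18 August 2013.

2013-08-18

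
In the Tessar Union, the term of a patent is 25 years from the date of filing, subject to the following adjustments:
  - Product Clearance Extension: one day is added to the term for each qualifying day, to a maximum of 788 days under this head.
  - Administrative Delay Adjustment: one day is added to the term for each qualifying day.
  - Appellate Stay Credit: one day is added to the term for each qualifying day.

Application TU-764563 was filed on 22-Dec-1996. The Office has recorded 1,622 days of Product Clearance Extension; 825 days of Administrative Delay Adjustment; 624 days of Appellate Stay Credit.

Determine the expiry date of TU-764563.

2028-02-06

Base term: filing date + 25 years → 22 December 2021.
Product Clearance Extension: 1622 days claimed exceeds the 788-day cap, so +788 days → 18 February 2024.
Administrative Delay Adjustment: +825 days → 23 May 2026.
Appellate Stay Credit: +624 days → 6 February 2028.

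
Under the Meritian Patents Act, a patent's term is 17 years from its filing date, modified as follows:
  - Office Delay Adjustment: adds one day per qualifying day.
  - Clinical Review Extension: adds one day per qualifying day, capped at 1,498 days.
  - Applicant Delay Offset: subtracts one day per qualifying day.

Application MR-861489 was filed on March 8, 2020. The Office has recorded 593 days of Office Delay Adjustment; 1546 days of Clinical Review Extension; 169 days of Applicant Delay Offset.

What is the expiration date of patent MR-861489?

Base term: filing date + 17 years → 8 March 2037.
Office Delay Adjustment: +593 days → 22 October 2038.
Clinical Review Extension: 1546 days claimed exceeds the 1498-day cap, so +1498 days → 28 November 2042.
Applicant Delay Offset: −169 days → 12 June 2042.

June 12, 2042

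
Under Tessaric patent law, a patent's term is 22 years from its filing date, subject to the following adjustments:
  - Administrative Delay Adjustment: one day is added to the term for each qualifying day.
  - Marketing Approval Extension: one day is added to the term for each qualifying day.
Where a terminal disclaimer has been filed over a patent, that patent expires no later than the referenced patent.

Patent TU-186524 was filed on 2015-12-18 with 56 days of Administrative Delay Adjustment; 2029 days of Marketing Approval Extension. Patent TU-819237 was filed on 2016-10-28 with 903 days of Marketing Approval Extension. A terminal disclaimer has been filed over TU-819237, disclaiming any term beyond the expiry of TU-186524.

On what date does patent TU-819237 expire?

2041-04-18

Natural term of TU-819237:
  Base: filing + 22 years → 28 October 2038.
  Marketing Approval Extension: +903 days → 18 April 2041.
Expiry of referenced patent TU-186524:
  Base: filing + 22 years → 18 December 2037.
  Administrative Delay Adjustment: +56 days → 12 February 2038.
  Marketing Approval Extension: +2029 days → 3 September 2043.
Terminal disclaimer: TU-819237 expires on the earlier of 18 April 2041 and 3 September 2043.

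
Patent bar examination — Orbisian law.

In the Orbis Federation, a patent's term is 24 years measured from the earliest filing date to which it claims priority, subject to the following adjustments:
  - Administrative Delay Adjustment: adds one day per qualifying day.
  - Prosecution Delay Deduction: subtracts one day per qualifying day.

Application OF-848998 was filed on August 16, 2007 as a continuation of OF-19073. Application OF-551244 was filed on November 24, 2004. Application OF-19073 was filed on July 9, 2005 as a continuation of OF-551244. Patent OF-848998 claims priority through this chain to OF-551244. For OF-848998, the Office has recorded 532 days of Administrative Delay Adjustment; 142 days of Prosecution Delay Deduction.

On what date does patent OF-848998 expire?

2029-12-19

Earliest priority filing: 24 November 2004.
Base term: 24 November 2004 + 24 years → 24 November 2028.
Administrative Delay Adjustment: +532 days → 10 May 2030.
Prosecution Delay Deduction: −142 days → 19 December 2029.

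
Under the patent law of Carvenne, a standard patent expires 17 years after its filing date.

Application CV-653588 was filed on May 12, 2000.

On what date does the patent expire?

May 12, 2017

Filing date + 17 years → 12 May 2017.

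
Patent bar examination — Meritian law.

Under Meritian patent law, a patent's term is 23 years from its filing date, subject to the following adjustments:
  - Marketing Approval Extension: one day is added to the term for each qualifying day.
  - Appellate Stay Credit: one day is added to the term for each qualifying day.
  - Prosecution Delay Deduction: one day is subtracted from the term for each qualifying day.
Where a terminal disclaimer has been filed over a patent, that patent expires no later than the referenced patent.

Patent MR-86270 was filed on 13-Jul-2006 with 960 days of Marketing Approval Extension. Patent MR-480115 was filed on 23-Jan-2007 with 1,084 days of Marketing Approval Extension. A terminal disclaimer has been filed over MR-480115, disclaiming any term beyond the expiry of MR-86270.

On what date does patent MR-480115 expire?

Natural term of MR-480115:
  Base: filing + 23 years → 23 January 2030.
  Marketing Approval Extension: +1084 days → 11 January 2033.
Expiry of referenced patent MR-86270:
  Base: filing + 23 years → 13 July 2029.
  Marketing Approval Extension: +960 days → 28 February 2032.
Terminal disclaimer: MR-480115 expires on the earlier of 11 January 2033 and 28 February 2032.

February 28, 2032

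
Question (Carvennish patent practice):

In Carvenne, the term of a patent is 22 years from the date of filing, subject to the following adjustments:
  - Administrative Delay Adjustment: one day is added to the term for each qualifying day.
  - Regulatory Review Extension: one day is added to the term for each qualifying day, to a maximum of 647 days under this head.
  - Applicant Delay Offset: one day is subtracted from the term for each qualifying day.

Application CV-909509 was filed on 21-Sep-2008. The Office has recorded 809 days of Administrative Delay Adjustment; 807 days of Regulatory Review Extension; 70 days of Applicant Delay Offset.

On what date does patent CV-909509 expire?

2034-07-08

Base term: filing date + 22 years → 21 September 2030.
Administrative Delay Adjustment: +809 days → 8 December 2032.
Regulatory Review Extension: 807 days claimed exceeds the 647-day cap, so +647 days → 16 September 2034.
Applicant Delay Offset: −70 days → 8 July 2034.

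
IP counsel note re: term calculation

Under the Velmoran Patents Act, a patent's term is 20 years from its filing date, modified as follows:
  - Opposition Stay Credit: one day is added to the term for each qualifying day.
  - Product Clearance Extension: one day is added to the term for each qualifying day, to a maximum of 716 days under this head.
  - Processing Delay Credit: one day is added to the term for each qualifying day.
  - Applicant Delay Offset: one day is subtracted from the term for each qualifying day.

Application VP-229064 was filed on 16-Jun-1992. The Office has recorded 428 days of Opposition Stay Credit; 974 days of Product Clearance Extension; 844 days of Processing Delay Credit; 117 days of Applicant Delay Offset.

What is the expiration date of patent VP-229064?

Base term: filing date + 20 years → 16 June 2012.
Opposition Stay Credit: +428 days → 18 August 2013.
Product Clearance Extension: 974 days claimed exceeds the 716-day cap, so +716 days → 4 August 2015.
Processing Delay Credit: +844 days → 25 November 2017.
Applicant Delay Offset: −117 days → 31 July 2017.

2017-07-31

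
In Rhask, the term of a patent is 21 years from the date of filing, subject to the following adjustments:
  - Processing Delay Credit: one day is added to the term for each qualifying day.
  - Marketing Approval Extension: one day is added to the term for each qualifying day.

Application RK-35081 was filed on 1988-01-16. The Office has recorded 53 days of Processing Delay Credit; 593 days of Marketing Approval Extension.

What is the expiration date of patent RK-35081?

Base term: filing date + 21 years → 16 January 2009.
Processing Delay Credit: +53 days → 10 March 2009.
Marketing Approval Extension: +593 days → 24 October 2010.

2010-10-24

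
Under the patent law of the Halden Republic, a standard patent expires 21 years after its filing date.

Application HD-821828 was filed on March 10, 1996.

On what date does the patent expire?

2017-03-10

Filing date + 21 years → 10 March 2017.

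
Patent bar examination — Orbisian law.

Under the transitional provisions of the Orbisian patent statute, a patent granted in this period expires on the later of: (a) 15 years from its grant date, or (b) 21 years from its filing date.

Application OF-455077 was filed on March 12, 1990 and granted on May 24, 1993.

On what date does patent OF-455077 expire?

(a) grant + 15 years → 24 May 2008.
(b) filing + 21 years → 12 March 2011.
Later of the two: 12 March 2011.

March 12, 2011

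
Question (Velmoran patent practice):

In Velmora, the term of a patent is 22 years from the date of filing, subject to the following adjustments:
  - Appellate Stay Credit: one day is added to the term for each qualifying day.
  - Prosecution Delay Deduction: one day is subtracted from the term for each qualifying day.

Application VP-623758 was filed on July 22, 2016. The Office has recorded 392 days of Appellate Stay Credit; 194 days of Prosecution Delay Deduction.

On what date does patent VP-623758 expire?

Base term: filing date + 22 years → 22 July 2038.
Appellate Stay Credit: +392 days → 18 August 2039.
Prosecution Delay Deduction: −194 days → 5 February 2039.

2039-02-05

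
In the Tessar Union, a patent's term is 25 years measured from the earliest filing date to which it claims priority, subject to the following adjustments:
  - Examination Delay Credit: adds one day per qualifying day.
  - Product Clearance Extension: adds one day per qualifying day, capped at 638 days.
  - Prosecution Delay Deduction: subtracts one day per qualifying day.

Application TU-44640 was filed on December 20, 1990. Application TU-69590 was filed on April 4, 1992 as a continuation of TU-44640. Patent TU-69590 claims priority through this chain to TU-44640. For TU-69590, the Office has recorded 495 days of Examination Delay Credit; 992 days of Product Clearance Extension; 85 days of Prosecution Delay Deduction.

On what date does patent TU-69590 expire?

Earliest priority filing: 20 December 1990.
Base term: 20 December 1990 + 25 years → 20 December 2015.
Examination Delay Credit: +495 days → 28 April 2017.
Product Clearance Extension: 992 days claimed exceeds the 638-day cap, so +638 days → 26 January 2019.
Prosecution Delay Deduction: −85 days → 2 November 2018.

November 2, 2018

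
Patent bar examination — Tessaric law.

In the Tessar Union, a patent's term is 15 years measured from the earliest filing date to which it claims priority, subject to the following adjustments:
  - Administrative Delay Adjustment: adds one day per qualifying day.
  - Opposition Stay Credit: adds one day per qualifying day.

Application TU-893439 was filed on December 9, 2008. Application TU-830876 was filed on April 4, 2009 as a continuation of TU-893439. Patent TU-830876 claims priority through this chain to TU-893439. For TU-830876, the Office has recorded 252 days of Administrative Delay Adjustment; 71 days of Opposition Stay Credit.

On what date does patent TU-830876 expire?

October 27, 2024

Earliest priority filing: 9 December 2008.
Base term: 9 December 2008 + 15 years → 9 December 2023.
Administrative Delay Adjustment: +252 days → 17 August 2024.
Opposition Stay Credit: +71 days → 27 October 2024.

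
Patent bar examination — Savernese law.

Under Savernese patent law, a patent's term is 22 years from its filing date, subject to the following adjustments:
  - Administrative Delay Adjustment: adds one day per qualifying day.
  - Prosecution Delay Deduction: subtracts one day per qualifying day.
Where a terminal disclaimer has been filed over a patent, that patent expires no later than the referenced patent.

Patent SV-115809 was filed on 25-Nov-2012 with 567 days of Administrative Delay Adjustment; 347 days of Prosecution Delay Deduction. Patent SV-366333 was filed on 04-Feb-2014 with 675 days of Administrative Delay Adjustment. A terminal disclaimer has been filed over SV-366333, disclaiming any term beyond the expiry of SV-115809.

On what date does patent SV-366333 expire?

2035-07-03

Natural term of SV-366333:
  Base: filing + 22 years → 4 February 2036.
  Administrative Delay Adjustment: +675 days → 10 December 2037.
Expiry of referenced patent SV-115809:
  Base: filing + 22 years → 25 November 2034.
  Administrative Delay Adjustment: +567 days → 14 June 2036.
  Prosecution Delay Deduction: −347 days → 3 July 2035.
Terminal disclaimer: SV-366333 expires on the earlier of 10 December 2037 and 3 July 2035.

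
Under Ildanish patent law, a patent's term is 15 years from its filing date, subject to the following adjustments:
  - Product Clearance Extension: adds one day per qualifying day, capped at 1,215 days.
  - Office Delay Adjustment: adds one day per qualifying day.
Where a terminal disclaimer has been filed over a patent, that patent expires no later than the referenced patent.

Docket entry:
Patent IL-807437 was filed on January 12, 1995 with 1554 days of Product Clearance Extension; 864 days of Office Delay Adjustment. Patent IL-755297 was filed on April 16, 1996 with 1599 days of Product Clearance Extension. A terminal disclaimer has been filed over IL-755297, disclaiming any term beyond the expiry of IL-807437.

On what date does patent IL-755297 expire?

Natural term of IL-755297:
  Base: filing + 15 years → 16 April 2011.
  Product Clearance Extension: 1599 days claimed exceeds the 1215-day cap, so +1215 days → 13 August 2014.
Expiry of referenced patent IL-807437:
  Base: filing + 15 years → 12 January 2010.
  Product Clearance Extension: 1554 days claimed exceeds the 1215-day cap, so +1215 days → 11 May 2013.
  Office Delay Adjustment: +864 days → 22 September 2015.
Terminal disclaimer: IL-755297 expires on the earlier of 13 August 2014 and 22 September 2015.

2014-08-13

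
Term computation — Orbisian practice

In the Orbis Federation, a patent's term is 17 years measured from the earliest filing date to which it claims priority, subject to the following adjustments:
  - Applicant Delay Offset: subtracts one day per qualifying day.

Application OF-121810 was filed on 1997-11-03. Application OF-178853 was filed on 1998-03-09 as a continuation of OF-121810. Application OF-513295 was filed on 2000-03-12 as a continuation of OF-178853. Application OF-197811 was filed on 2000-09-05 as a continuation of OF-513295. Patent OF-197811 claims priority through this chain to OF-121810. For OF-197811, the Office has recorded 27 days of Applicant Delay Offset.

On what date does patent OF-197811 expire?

Earliest priority filing: 3 November 1997.
Base term: 3 November 1997 + 17 years → 3 November 2014.
Applicant Delay Offset: −27 days → 7 October 2014.

October 7, 2014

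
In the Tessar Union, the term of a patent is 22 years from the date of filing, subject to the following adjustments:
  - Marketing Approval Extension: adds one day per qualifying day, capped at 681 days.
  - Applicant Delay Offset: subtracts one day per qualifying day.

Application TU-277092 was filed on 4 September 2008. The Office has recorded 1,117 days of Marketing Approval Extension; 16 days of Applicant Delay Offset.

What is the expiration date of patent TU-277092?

Base term: filing date + 22 years → 4 September 2030.
Marketing Approval Extension: 1117 days claimed exceeds the 681-day cap, so +681 days → 16 July 2032.
Applicant Delay Offset: −16 days → 30 June 2032.

2032-06-30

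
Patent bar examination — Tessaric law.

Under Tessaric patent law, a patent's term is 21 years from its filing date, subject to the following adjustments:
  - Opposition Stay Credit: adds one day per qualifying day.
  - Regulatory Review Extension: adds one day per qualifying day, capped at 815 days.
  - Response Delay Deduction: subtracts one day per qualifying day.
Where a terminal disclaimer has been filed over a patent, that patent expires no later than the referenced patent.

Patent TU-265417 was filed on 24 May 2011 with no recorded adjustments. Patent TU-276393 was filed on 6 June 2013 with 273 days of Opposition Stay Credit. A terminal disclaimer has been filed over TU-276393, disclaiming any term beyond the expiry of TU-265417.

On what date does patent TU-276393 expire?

Natural term of TU-276393:
  Base: filing + 21 years → 6 June 2034.
  Opposition Stay Credit: +273 days → 6 March 2035.
Expiry of referenced patent TU-265417:
  Base: filing + 21 years → 24 May 2032.
Terminal disclaimer: TU-276393 expires on the earlier of 6 March 2035 and 24 May 2032.

May 24, 2032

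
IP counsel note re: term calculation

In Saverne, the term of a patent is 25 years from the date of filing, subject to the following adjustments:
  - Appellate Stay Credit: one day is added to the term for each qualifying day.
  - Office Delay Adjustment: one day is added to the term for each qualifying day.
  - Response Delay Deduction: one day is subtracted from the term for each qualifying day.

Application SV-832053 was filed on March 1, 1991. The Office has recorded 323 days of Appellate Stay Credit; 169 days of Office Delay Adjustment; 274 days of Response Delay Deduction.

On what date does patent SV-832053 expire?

October 5, 2016

Base term: filing date + 25 years → 1 March 2016.
Appellate Stay Credit: +323 days → 18 January 2017.
Office Delay Adjustment: +169 days → 6 July 2017.
Response Delay Deduction: −274 days → 5 October 2016.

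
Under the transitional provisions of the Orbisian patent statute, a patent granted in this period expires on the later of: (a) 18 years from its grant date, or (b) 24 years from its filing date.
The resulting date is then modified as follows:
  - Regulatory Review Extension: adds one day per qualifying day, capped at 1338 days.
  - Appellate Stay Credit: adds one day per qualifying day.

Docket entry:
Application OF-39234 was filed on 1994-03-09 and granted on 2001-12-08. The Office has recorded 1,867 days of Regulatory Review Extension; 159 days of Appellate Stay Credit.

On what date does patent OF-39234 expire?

(a) grant + 18 years → 8 December 2019.
(b) filing + 24 years → 9 March 2018.
Later of the two: 8 December 2019.
Regulatory Review Extension: 1867 days claimed exceeds the 1338-day cap, so +1338 days → 7 August 2023.
Appellate Stay Credit: +159 days → 13 January 2024.

2024-01-13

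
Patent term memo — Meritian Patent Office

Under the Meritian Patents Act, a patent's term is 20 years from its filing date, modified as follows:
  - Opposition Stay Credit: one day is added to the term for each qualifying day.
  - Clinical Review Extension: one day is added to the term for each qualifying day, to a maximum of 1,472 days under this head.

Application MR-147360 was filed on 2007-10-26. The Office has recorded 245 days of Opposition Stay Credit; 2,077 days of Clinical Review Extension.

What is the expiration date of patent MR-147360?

July 8, 2032

Base term: filing date + 20 years → 26 October 2027.
Opposition Stay Credit: +245 days → 27 June 2028.
Clinical Review Extension: 2077 days claimed exceeds the 1472-day cap, so +1472 days → 8 July 2032.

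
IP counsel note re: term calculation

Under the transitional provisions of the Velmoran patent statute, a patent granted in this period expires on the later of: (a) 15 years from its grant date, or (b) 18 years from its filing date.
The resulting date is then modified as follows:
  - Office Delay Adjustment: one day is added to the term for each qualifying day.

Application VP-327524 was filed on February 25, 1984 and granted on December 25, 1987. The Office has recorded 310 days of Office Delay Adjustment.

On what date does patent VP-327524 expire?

October 31, 2003

(a) grant + 15 years → 25 December 2002.
(b) filing + 18 years → 25 February 2002.
Later of the two: 25 December 2002.
Office Delay Adjustment: +310 days → 31 October 2003.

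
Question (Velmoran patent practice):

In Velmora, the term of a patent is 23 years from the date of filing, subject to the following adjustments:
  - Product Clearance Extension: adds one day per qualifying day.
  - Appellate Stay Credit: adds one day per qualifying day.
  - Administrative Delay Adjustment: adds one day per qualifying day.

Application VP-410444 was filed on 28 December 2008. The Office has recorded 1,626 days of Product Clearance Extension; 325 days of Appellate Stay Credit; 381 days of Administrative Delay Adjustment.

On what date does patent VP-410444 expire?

May 17, 2038

Base term: filing date + 23 years → 28 December 2031.
Product Clearance Extension: +1626 days → 10 June 2036.
Appellate Stay Credit: +325 days → 1 May 2037.
Administrative Delay Adjustment: +381 days → 17 May 2038.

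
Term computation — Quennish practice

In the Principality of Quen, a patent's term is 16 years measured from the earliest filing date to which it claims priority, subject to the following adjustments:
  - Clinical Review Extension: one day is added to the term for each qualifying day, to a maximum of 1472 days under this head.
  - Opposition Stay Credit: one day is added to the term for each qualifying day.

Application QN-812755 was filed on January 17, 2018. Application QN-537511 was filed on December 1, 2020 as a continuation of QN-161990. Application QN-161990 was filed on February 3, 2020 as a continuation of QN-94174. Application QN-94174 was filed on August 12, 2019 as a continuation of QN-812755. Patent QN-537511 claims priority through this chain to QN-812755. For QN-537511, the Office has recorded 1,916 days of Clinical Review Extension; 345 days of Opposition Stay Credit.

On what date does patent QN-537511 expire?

January 8, 2039

Earliest priority filing: 17 January 2018.
Base term: 17 January 2018 + 16 years → 17 January 2034.
Clinical Review Extension: 1916 days claimed exceeds the 1472-day cap, so +1472 days → 28 January 2038.
Opposition Stay Credit: +345 days → 8 January 2039.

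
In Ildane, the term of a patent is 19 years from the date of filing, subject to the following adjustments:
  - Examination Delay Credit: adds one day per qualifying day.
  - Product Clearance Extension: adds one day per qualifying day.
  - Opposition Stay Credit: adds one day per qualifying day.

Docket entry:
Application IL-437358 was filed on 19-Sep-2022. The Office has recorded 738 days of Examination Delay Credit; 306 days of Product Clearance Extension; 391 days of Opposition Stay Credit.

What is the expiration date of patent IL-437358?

Base term: filing date + 19 years → 19 September 2041.
Examination Delay Credit: +738 days → 27 September 2043.
Product Clearance Extension: +306 days → 29 July 2044.
Opposition Stay Credit: +391 days → 24 August 2045.

August 24, 2045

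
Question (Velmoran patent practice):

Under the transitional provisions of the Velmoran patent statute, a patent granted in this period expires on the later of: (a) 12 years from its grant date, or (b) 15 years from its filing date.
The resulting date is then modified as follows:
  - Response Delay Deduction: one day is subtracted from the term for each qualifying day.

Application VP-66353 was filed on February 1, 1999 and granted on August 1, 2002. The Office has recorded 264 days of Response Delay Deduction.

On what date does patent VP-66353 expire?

2013-11-10

(a) grant + 12 years → 1 August 2014.
(b) filing + 15 years → 1 February 2014.
Later of the two: 1 August 2014.
Response Delay Deduction: −264 days → 10 November 2013.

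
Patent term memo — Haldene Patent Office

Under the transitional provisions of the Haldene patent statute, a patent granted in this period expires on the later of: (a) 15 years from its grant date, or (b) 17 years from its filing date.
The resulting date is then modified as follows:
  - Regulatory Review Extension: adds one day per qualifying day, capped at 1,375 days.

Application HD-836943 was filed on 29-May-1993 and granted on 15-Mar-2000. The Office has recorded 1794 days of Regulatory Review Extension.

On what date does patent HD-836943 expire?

2018-12-19

(a) grant + 15 years → 15 March 2015.
(b) filing + 17 years → 29 May 2010.
Later of the two: 15 March 2015.
Regulatory Review Extension: 1794 days claimed exceeds the 1375-day cap, so +1375 days → 19 December 2018.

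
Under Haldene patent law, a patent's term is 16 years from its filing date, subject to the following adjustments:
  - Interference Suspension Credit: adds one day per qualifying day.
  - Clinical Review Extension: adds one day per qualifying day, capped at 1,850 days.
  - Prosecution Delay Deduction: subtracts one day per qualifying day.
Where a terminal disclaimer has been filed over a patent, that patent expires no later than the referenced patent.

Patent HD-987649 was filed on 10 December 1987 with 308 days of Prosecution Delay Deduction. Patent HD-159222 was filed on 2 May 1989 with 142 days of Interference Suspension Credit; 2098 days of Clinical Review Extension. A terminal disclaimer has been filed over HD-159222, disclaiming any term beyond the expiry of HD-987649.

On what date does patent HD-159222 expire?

Natural term of HD-159222:
  Base: filing + 16 years → 2 May 2005.
  Interference Suspension Credit: +142 days → 21 September 2005.
  Clinical Review Extension: 2098 days claimed exceeds the 1850-day cap, so +1850 days → 15 October 2010.
Expiry of referenced patent HD-987649:
  Base: filing + 16 years → 10 December 2003.
  Prosecution Delay Deduction: −308 days → 5 February 2003.
Terminal disclaimer: HD-159222 expires on the earlier of 15 October 2010 and 5 February 2003.

February 5, 2003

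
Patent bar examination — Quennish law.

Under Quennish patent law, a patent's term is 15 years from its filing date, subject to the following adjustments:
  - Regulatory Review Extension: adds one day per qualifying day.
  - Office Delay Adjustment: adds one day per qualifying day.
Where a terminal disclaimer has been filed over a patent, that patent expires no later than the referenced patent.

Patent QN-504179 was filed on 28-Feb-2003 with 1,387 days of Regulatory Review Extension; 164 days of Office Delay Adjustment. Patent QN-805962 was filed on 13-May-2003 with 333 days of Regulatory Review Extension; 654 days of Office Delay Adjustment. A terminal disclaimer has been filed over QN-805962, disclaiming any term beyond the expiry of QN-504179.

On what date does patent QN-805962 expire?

2021-01-24

Natural term of QN-805962:
  Base: filing + 15 years → 13 May 2018.
  Regulatory Review Extension: +333 days → 11 April 2019.
  Office Delay Adjustment: +654 days → 24 January 2021.
Expiry of referenced patent QN-504179:
  Base: filing + 15 years → 28 February 2018.
  Regulatory Review Extension: +1387 days → 16 December 2021.
  Office Delay Adjustment: +164 days → 29 May 2022.
Terminal disclaimer: QN-805962 expires on the earlier of 24 January 2021 and 29 May 2022.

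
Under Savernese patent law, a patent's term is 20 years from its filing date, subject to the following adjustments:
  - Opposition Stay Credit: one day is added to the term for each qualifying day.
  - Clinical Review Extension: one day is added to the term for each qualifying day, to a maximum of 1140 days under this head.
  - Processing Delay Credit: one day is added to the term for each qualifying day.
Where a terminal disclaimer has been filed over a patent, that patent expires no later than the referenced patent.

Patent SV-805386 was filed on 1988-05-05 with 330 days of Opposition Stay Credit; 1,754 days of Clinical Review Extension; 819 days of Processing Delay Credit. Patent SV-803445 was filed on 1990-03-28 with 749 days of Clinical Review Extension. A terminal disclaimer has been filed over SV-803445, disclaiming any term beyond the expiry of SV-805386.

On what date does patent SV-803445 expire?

Natural term of SV-803445:
  Base: filing + 20 years → 28 March 2010.
  Clinical Review Extension: 749 days (within the 1140-day cap) → +749 days → 15 April 2012.
Expiry of referenced patent SV-805386:
  Base: filing + 20 years → 5 May 2008.
  Opposition Stay Credit: +330 days → 31 March 2009.
  Clinical Review Extension: 1754 days claimed exceeds the 1140-day cap, so +1140 days → 14 May 2012.
  Processing Delay Credit: +819 days → 11 August 2014.
Terminal disclaimer: SV-803445 expires on the earlier of 15 April 2012 and 11 August 2014.

April 15, 2012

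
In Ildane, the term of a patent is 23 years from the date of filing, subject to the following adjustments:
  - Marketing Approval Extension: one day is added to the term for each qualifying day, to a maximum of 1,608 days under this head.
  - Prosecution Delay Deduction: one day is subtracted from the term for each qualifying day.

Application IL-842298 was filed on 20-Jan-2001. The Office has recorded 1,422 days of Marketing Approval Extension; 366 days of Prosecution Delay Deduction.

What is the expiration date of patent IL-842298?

Base term: filing date + 23 years → 20 January 2024.
Marketing Approval Extension: 1422 days (within the 1608-day cap) → +1422 days → 12 December 2027.
Prosecution Delay Deduction: −366 days → 11 December 2026.

December 11, 2026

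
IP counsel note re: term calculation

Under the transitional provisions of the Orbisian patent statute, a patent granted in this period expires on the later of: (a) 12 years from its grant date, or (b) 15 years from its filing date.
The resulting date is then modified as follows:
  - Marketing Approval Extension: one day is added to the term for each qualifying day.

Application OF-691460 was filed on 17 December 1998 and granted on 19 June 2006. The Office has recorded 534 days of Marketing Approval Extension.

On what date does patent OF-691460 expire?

(a) grant + 12 years → 19 June 2018.
(b) filing + 15 years → 17 December 2013.
Later of the two: 19 June 2018.
Marketing Approval Extension: +534 days → 5 December 2019.

December 5, 2019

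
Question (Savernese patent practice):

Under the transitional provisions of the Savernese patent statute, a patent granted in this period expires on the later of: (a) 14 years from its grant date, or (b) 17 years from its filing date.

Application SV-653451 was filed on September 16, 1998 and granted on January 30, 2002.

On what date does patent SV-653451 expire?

January 30, 2016

(a) grant + 14 years → 30 January 2016.
(b) filing + 17 years → 16 September 2015.
Later of the two: 30 January 2016.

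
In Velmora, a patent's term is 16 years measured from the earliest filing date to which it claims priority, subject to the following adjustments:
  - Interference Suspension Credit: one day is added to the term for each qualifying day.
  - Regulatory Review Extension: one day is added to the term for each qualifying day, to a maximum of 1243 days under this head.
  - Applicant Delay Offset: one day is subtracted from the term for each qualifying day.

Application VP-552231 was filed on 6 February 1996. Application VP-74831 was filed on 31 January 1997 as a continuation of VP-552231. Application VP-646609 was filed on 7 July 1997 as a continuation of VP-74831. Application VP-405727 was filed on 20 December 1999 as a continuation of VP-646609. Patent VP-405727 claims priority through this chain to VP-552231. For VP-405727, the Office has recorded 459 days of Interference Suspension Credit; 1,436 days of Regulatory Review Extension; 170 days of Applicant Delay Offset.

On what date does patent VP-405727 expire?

Earliest priority filing: 6 February 1996.
Base term: 6 February 1996 + 16 years → 6 February 2012.
Interference Suspension Credit: +459 days → 10 May 2013.
Regulatory Review Extension: 1436 days claimed exceeds the 1243-day cap, so +1243 days → 4 October 2016.
Applicant Delay Offset: −170 days → 17 April 2016.

April 17, 2016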